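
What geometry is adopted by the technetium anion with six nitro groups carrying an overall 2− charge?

Each nitro (N-bound nitrite) is −1; balancing the −2 overall charge requires Tc(IV).
Tc sits in group 7, so the d-electron count is 7 − 4 = 3.
Coordination number: 6.
Six donors around a single metal centre give an octahedral coordination sphere.

octahedral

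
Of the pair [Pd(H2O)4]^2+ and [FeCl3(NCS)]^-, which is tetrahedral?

For [Pd(H2O)4]^2+: Water is neutral; balancing the +2 overall charge requires Pd(II). Group 10 minus oxidation state 2 gives a d⁸ configuration. A 4d d⁸ ion has a large crystal-field splitting; square planar leaves the high-energy d_{x²−y²} orbital empty and maximises CFSE. → square planar.
For [FeCl3(NCS)]^-: Summing ligand charges against the −1 overall charge gives an oxidation state of +3 for iron. Group 8 minus oxidation state 3 gives a d⁵ configuration. A high-spin d⁵ ion has zero CFSE in either geometry, so four ligands adopt the sterically favoured tetrahedral geometry. → tetrahedral.

[FeCl3(NCS)]^-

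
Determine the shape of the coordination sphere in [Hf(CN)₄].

Each cyanide is −1; balancing the 0 overall charge requires Hf(IV).
Hf sits in group 4, so the d-electron count is 4 − 4 = 0.
With 4 monodentate ligands the coordination number is 4.
A d⁰ ion has no crystal-field stabilisation preference between square planar and tetrahedral, so four ligands adopt the sterically favoured tetrahedral geometry.

tetrahedral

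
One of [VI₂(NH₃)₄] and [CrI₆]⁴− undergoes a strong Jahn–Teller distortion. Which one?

[CrI₆]⁴−

[VI₂(NH₃)₄]: Each iodide is −1; ammonia is neutral; balancing the 0 overall charge requires V(II). Group 5 minus oxidation state 2 gives a d³ configuration. The d³ configuration leaves the e_g set evenly filled (or empty) — no strong Jahn–Teller driving force.
[CrI₆]⁴−: Summing ligand charges against the −4 overall charge gives an oxidation state of +2 for chromium. Cr sits in group 6, so the d-electron count is 6 − 2 = 4. Iodide is a weak-field ligand for a first-row metal, so the complex is high-spin. The t₂g³e_g¹ (high-spin) configuration has an unevenly filled e_g set; the Jahn–Teller theorem predicts a tetragonal distortion (typically axial elongation) to lift the degeneracy.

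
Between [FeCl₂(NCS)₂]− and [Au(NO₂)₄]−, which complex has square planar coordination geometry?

[Au(NO₂)₄]−

For [FeCl₂(NCS)₂]−: Ligand charges: each chloride is −1; each isothiocyanate is −1. With an overall charge of −1 the iron centre must be in the +3 oxidation state. Group 8 minus oxidation state 3 gives a d⁵ configuration. A high-spin d⁵ ion has zero CFSE in either geometry, so four ligands adopt the sterically favoured tetrahedral geometry. → tetrahedral.
For [Au(NO₂)₄]−: Summing ligand charges against the −1 overall charge gives an oxidation state of +3 for gold. Au sits in group 11, so the d-electron count is 11 − 3 = 8. A 5d d⁸ ion has a large crystal-field splitting; square planar leaves the high-energy d_{x²−y²} orbital empty and maximises CFSE. → square planar.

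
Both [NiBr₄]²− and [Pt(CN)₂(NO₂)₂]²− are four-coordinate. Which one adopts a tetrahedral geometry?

[NiBr₄]²−

For [NiBr₄]²−: Ligand charges: each bromide is −1. With an overall charge of −2 the nickel centre must be in the +2 oxidation state. Group 10 minus oxidation state 2 gives a d⁸ configuration. Bromide is a weak-field ligand. With weak-field ligands the CFSE gain from square planar is small, so a 3d d⁸ ion takes the sterically preferred tetrahedral geometry. → tetrahedral.
For [Pt(CN)₂(NO₂)₂]²−: Summing ligand charges against the −2 overall charge gives an oxidation state of +2 for platinum. Pt sits in group 10, so the d-electron count is 10 − 2 = 8. A 5d d⁸ ion has a large crystal-field splitting; square planar leaves the high-energy d_{x²−y²} orbital empty and maximises CFSE. → square planar.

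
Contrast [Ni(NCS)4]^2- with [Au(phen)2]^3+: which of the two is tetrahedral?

[Ni(NCS)4]^2-

For [Ni(NCS)4]^2-: Each isothiocyanate is −1; balancing the −2 overall charge requires Ni(II). Ni sits in group 10, so the d-electron count is 10 − 2 = 8. Isothiocyanate is a weak-field ligand. With weak-field ligands the CFSE gain from square planar is small, so a 3d d⁸ ion takes the sterically preferred tetrahedral geometry. → tetrahedral.
For [Au(phen)2]^3+: Summing ligand charges against the +3 overall charge gives an oxidation state of +3 for gold. Group 11 minus oxidation state 3 gives a d⁸ configuration. A 5d d⁸ ion has a large crystal-field splitting; square planar leaves the high-energy d_{x²−y²} orbital empty and maximises CFSE. → square planar.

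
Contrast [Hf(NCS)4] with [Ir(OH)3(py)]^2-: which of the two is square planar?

[Ir(OH)3(py)]^2-

For [Hf(NCS)4]: Summing ligand charges against the 0 overall charge gives an oxidation state of +4 for hafnium. Hf sits in group 4, so the d-electron count is 4 − 4 = 0. A d⁰ ion has no crystal-field stabilisation preference between square planar and tetrahedral, so four ligands adopt the sterically favoured tetrahedral geometry. → tetrahedral.
For [Ir(OH)3(py)]^2-: Ligand charges: each hydroxide is −1; pyridine is neutral. With an overall charge of −2 the iridium centre must be in the +1 oxidation state. Ir sits in group 9, so the d-electron count is 9 − 1 = 8. A 5d d⁸ ion has a large crystal-field splitting; square planar leaves the high-energy d_{x²−y²} orbital empty and maximises CFSE. → square planar.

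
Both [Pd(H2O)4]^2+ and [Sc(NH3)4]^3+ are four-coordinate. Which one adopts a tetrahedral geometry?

[Sc(NH3)4]^3+

For [Pd(H2O)4]^2+: Ligand charges: water is neutral. With an overall charge of +2 the palladium centre must be in the +2 oxidation state. Group 10 minus oxidation state 2 gives a d⁸ configuration. A 4d d⁸ ion has a large crystal-field splitting; square planar leaves the high-energy d_{x²−y²} orbital empty and maximises CFSE. → square planar.
For [Sc(NH3)4]^3+: Ammonia is neutral; balancing the +3 overall charge requires Sc(III). Sc sits in group 3, so the d-electron count is 3 − 3 = 0. A d⁰ ion has no crystal-field stabilisation preference between square planar and tetrahedral, so four ligands adopt the sterically favoured tetrahedral geometry. → tetrahedral.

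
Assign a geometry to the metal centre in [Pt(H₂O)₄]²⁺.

square planar

Ligand charges: water is neutral. With an overall charge of +2 the platinum centre must be in the +2 oxidation state.
Platinum is a group-10 element; Pt(II) is therefore d⁸.
With 4 monodentate ligands the coordination number is 4.
A 5d d⁸ ion has a large crystal-field splitting; square planar leaves the high-energy d_{x²−y²} orbital empty and maximises CFSE.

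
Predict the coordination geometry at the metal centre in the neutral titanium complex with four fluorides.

tetrahedral

Ligand charges: each fluoride is −1. With an overall charge of 0 the titanium centre must be in the +4 oxidation state.
Ti sits in group 4, so the d-electron count is 4 − 4 = 0.
Coordination number: 4.
A d⁰ ion has no crystal-field stabilisation preference between square planar and tetrahedral, so four ligands adopt the sterically favoured tetrahedral geometry.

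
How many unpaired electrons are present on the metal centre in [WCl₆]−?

Each chloride is −1; balancing the −1 overall charge requires W(V).
Tungsten is a group-6 element; W(V) is therefore d¹.
In an octahedral field the d¹ configuration is t₂g¹e_g⁰ (only one arrangement possible), giving 1 unpaired electron.

1 unpaired electron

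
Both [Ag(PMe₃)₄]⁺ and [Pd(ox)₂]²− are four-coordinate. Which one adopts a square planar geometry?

For [Ag(PMe₃)₄]⁺: Trimethylphosphine is neutral; balancing the +1 overall charge requires Ag(I). Group 11 minus oxidation state 1 gives a d¹⁰ configuration. A d¹⁰ ion has no crystal-field stabilisation preference between square planar and tetrahedral, so four ligands adopt the sterically favoured tetrahedral geometry. → tetrahedral.
For [Pd(ox)₂]²−: Each oxalate is −2; balancing the −2 overall charge requires Pd(II). Pd sits in group 10, so the d-electron count is 10 − 2 = 8. A 4d d⁸ ion has a large crystal-field splitting; square planar leaves the high-energy d_{x²−y²} orbital empty and maximises CFSE. → square planar.

[Pd(ox)₂]²−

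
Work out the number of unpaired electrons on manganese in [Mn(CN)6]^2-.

3

Summing ligand charges against the −2 overall charge gives an oxidation state of +4 for manganese.
Group 7 minus oxidation state 4 gives a d³ configuration.
In an octahedral field the d³ configuration is t₂g³e_g⁰ (only one arrangement possible), giving 3 unpaired electrons.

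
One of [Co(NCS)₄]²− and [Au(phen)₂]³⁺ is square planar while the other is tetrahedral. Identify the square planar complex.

[Au(phen)₂]³⁺

For [Co(NCS)₄]²−: Summing ligand charges against the −2 overall charge gives an oxidation state of +2 for cobalt. Group 9 minus oxidation state 2 gives a d⁷ configuration. For a high-spin 3d d⁷ ion with weak-field ligands the small Δₜ gives little square-planar CFSE advantage, so four ligands adopt the sterically favoured tetrahedral geometry. → tetrahedral.
For [Au(phen)₂]³⁺: Ligand charges: 1,10-phenanthroline is neutral. With an overall charge of +3 the gold centre must be in the +3 oxidation state. Gold is a group-11 element; Au(III) is therefore d⁸. A 5d d⁸ ion has a large crystal-field splitting; square planar leaves the high-energy d_{x²−y²} orbital empty and maximises CFSE. → square planar.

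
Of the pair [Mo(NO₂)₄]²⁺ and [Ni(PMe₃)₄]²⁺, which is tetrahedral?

[Mo(NO₂)₄]²⁺

For [Mo(NO₂)₄]²⁺: Ligand charges: each nitro (N-bound nitrite) is −1. With an overall charge of +2 the molybdenum centre must be in the +6 oxidation state. Group 6 minus oxidation state 6 gives a d⁰ configuration. A d⁰ ion has no crystal-field stabilisation preference between square planar and tetrahedral, so four ligands adopt the sterically favoured tetrahedral geometry. → tetrahedral.
For [Ni(PMe₃)₄]²⁺: Trimethylphosphine is neutral; balancing the +2 overall charge requires Ni(II). Nickel is a group-10 element; Ni(II) is therefore d⁸. Trimethylphosphine is a strong-field ligand (high in the spectrochemical series). A 3d d⁸ ion with strong-field ligands gains enough CFSE to favour square planar over tetrahedral. → square planar.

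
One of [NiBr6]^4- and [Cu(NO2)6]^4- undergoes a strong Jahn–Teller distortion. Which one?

[Cu(NO2)6]^4-

[NiBr6]^4-: Summing ligand charges against the −4 overall charge gives an oxidation state of +2 for nickel. Ni sits in group 10, so the d-electron count is 10 − 2 = 8. The d⁸ configuration leaves the e_g set evenly filled (or empty) — no strong Jahn–Teller driving force.
[Cu(NO2)6]^4-: Each nitro (N-bound nitrite) is −1; balancing the −4 overall charge requires Cu(II). Group 11 minus oxidation state 2 gives a d⁹ configuration. The t₂g⁶e_g³ configuration has an unevenly filled e_g set; the Jahn–Teller theorem predicts a tetragonal distortion (typically axial elongation) to lift the degeneracy.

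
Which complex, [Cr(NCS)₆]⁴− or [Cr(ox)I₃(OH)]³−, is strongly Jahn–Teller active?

[Cr(NCS)₆]⁴−: Ligand charges: each isothiocyanate is −1. With an overall charge of −4 the chromium centre must be in the +2 oxidation state. Chromium is a group-6 element; Cr(II) is therefore d⁴. Isothiocyanate is a weak-field ligand for a first-row metal, so the complex is high-spin. The t₂g³e_g¹ (high-spin) configuration has an unevenly filled e_g set; the Jahn–Teller theorem predicts a tetragonal distortion (typically axial elongation) to lift the degeneracy.
[Cr(ox)I₃(OH)]³−: Ligand charges: each oxalate is −2; each iodide is −1; each hydroxide is −1. With an overall charge of −3 the chromium centre must be in the +3 oxidation state. Cr sits in group 6, so the d-electron count is 6 − 3 = 3. The d³ configuration leaves the e_g set evenly filled (or empty) — no strong Jahn–Teller driving force.

[Cr(NCS)₆]⁴−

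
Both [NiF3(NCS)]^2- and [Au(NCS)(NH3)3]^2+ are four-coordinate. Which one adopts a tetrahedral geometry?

[NiF3(NCS)]^2-

For [NiF3(NCS)]^2-: Ligand charges: each fluoride is −1; each isothiocyanate is −1. With an overall charge of −2 the nickel centre must be in the +2 oxidation state. Group 10 minus oxidation state 2 gives a d⁸ configuration. Fluoride and isothiocyanate are weak-field ligands. With weak-field ligands the CFSE gain from square planar is small, so a 3d d⁸ ion takes the sterically preferred tetrahedral geometry. → tetrahedral.
For [Au(NCS)(NH3)3]^2+: Summing ligand charges against the +2 overall charge gives an oxidation state of +3 for gold. Au sits in group 11, so the d-electron count is 11 − 3 = 8. A 5d d⁸ ion has a large crystal-field splitting; square planar leaves the high-energy d_{x²−y²} orbital empty and maximises CFSE. → square planar.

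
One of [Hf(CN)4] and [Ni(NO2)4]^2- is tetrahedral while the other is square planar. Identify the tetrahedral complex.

For [Hf(CN)4]: Ligand charges: each cyanide is −1. With an overall charge of 0 the hafnium centre must be in the +4 oxidation state. Hf sits in group 4, so the d-electron count is 4 − 4 = 0. A d⁰ ion has no crystal-field stabilisation preference between square planar and tetrahedral, so four ligands adopt the sterically favoured tetrahedral geometry. → tetrahedral.
For [Ni(NO2)4]^2-: Each nitro (N-bound nitrite) is −1; balancing the −2 overall charge requires Ni(II). Group 10 minus oxidation state 2 gives a d⁸ configuration. Nitro (N-bound nitrite) is a strong-field ligand (high in the spectrochemical series). A 3d d⁸ ion with strong-field ligands gains enough CFSE to favour square planar over tetrahedral. → square planar.

[Hf(CN)4]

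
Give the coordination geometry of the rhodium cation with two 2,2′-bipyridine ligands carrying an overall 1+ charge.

Ligand charges: 2,2′-bipyridine is neutral. With an overall charge of +1 the rhodium centre must be in the +1 oxidation state.
Group 9 minus oxidation state 1 gives a d⁸ configuration.
Counting donor atoms: 2×2,2′-bipyridine (bidentate) → 4 donors. Coordination number = 4.
A 4d d⁸ ion has a large crystal-field splitting; square planar leaves the high-energy d_{x²−y²} orbital empty and maximises CFSE.

square planar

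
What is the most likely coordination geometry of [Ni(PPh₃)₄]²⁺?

Ligand charges: triphenylphosphine is neutral. With an overall charge of +2 the nickel centre must be in the +2 oxidation state.
Ni sits in group 10, so the d-electron count is 10 − 2 = 8.
Coordination number: 4.
Triphenylphosphine is a strong-field ligand (high in the spectrochemical series).
A 3d d⁸ ion with strong-field ligands gains enough CFSE to favour square planar over tetrahedral.

square planar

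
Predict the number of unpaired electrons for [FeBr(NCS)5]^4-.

4 unpaired electrons

Summing ligand charges against the −4 overall charge gives an oxidation state of +2 for iron.
Iron is a group-8 element; Fe(II) is therefore d⁶.
The spin state decides the count: Bromide and isothiocyanate are weak-field ligands for a first-row metal, so the complex is high-spin.
An octahedral high-spin d⁶ ion is t₂g⁴e_g², giving 4 unpaired electrons.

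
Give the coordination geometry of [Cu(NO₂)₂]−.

linear

Each nitro (N-bound nitrite) is −1; balancing the −1 overall charge requires Cu(I).
Copper is a group-11 element; Cu(I) is therefore d¹⁰.
Coordination number: 2.
A d¹⁰ ion with only two ligands adopts a linear arrangement (sp hybridisation; no CFSE preference).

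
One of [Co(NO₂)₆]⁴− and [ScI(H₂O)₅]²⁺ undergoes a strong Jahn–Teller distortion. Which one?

[Co(NO₂)₆]⁴−

[Co(NO₂)₆]⁴−: Summing ligand charges against the −4 overall charge gives an oxidation state of +2 for cobalt. Cobalt is a group-9 element; Co(II) is therefore d⁷. Nitro (N-bound nitrite) is a strong-field ligand (high in the spectrochemical series) for a first-row metal, so the complex is low-spin. The t₂g⁶e_g¹ (low-spin) configuration has an unevenly filled e_g set; the Jahn–Teller theorem predicts a tetragonal distortion (typically axial elongation) to lift the degeneracy.
[ScI(H₂O)₅]²⁺: Summing ligand charges against the +2 overall charge gives an oxidation state of +3 for scandium. Group 3 minus oxidation state 3 gives a d⁰ configuration. The d⁰ configuration leaves the e_g set evenly filled (or empty) — no strong Jahn–Teller driving force.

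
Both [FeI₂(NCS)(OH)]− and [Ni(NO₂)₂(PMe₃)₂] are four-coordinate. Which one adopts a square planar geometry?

[Ni(NO₂)₂(PMe₃)₂]

For [FeI₂(NCS)(OH)]−: Each iodide is −1; each isothiocyanate is −1; each hydroxide is −1; balancing the −1 overall charge requires Fe(III). Iron is a group-8 element; Fe(III) is therefore d⁵. A high-spin d⁵ ion has zero CFSE in either geometry, so four ligands adopt the sterically favoured tetrahedral geometry. → tetrahedral.
For [Ni(NO₂)₂(PMe₃)₂]: Ligand charges: each nitro (N-bound nitrite) is −1; trimethylphosphine is neutral. With an overall charge of 0 the nickel centre must be in the +2 oxidation state. Group 10 minus oxidation state 2 gives a d⁸ configuration. Nitro (N-bound nitrite) and trimethylphosphine are strong-field ligands (high in the spectrochemical series). A 3d d⁸ ion with strong-field ligands gains enough CFSE to favour square planar over tetrahedral. → square planar.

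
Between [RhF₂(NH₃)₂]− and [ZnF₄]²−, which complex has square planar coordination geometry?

For [RhF₂(NH₃)₂]−: Summing ligand charges against the −1 overall charge gives an oxidation state of +1 for rhodium. Rh sits in group 9, so the d-electron count is 9 − 1 = 8. A 4d d⁸ ion has a large crystal-field splitting; square planar leaves the high-energy d_{x²−y²} orbital empty and maximises CFSE. → square planar.
For [ZnF₄]²−: Ligand charges: each fluoride is −1. With an overall charge of −2 the zinc centre must be in the +2 oxidation state. Group 12 minus oxidation state 2 gives a d¹⁰ configuration. A d¹⁰ ion has no crystal-field stabilisation preference between square planar and tetrahedral, so four ligands adopt the sterically favoured tetrahedral geometry. → tetrahedral.

[RhF₂(NH₃)₂]−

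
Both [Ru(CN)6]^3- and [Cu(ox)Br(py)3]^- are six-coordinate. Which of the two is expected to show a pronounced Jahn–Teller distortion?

[Ru(CN)6]^3-: Summing ligand charges against the −3 overall charge gives an oxidation state of +3 for ruthenium. Ruthenium is a group-8 element; Ru(III) is therefore d⁵. A 4d ion has a large Δₒ and is invariably low-spin. The d⁵ configuration leaves the e_g set evenly filled (or empty) — no strong Jahn–Teller driving force.
[Cu(ox)Br(py)3]^-: Each oxalate is −2; each bromide is −1; pyridine is neutral; balancing the −1 overall charge requires Cu(II). Group 11 minus oxidation state 2 gives a d⁹ configuration. The t₂g⁶e_g³ configuration has an unevenly filled e_g set; the Jahn–Teller theorem predicts a tetragonal distortion (typically axial elongation) to lift the degeneracy.

[Cu(ox)Br(py)3]^-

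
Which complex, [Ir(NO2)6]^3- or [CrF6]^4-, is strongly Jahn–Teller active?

[CrF6]^4-

[Ir(NO2)6]^3-: Ligand charges: each nitro (N-bound nitrite) is −1. With an overall charge of −3 the iridium centre must be in the +3 oxidation state. Group 9 minus oxidation state 3 gives a d⁶ configuration. A 5d ion has a large Δₒ and is invariably low-spin. The d⁶ configuration leaves the e_g set evenly filled (or empty) — no strong Jahn–Teller driving force.
[CrF6]^4-: Summing ligand charges against the −4 overall charge gives an oxidation state of +2 for chromium. Group 6 minus oxidation state 2 gives a d⁴ configuration. Fluoride is a weak-field ligand for a first-row metal, so the complex is high-spin. The t₂g³e_g¹ (high-spin) configuration has an unevenly filled e_g set; the Jahn–Teller theorem predicts a tetragonal distortion (typically axial elongation) to lift the degeneracy.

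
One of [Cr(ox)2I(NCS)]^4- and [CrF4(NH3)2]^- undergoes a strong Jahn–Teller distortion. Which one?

[Cr(ox)2I(NCS)]^4-: Each oxalate is −2; each iodide is −1; each isothiocyanate is −1; balancing the −4 overall charge requires Cr(II). Group 6 minus oxidation state 2 gives a d⁴ configuration. Iodide, isothiocyanate, and oxalate are weak-field ligands for a first-row metal, so the complex is high-spin. The t₂g³e_g¹ (high-spin) configuration has an unevenly filled e_g set; the Jahn–Teller theorem predicts a tetragonal distortion (typically axial elongation) to lift the degeneracy.
[CrF4(NH3)2]^-: Each fluoride is −1; ammonia is neutral; balancing the −1 overall charge requires Cr(III). Chromium is a group-6 element; Cr(III) is therefore d³. The d³ configuration leaves the e_g set evenly filled (or empty) — no strong Jahn–Teller driving force.

[Cr(ox)2I(NCS)]^4-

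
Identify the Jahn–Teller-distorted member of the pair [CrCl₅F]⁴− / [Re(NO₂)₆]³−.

[CrCl₅F]⁴−: Each chloride is −1; each fluoride is −1; balancing the −4 overall charge requires Cr(II). Chromium is a group-6 element; Cr(II) is therefore d⁴. Chloride and fluoride are weak-field ligands for a first-row metal, so the complex is high-spin. The t₂g³e_g¹ (high-spin) configuration has an unevenly filled e_g set; the Jahn–Teller theorem predicts a tetragonal distortion (typically axial elongation) to lift the degeneracy.
[Re(NO₂)₆]³−: Ligand charges: each nitro (N-bound nitrite) is −1. With an overall charge of −3 the rhenium centre must be in the +3 oxidation state. Rhenium is a group-7 element; Re(III) is therefore d⁴. A 5d ion has a large Δₒ and is invariably low-spin. The d⁴ configuration leaves the e_g set evenly filled (or empty) — no strong Jahn–Teller driving force.

[CrCl₅F]⁴−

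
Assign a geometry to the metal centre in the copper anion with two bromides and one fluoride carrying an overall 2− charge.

trigonal planar

Each bromide is −1; each fluoride is −1; balancing the −2 overall charge requires Cu(I).
Group 11 minus oxidation state 1 gives a d¹⁰ configuration.
Coordination number: 3.
Three ligands around a d¹⁰ centre minimise repulsion in a trigonal-planar arrangement.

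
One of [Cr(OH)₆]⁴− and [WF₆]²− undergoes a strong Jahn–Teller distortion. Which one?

[Cr(OH)₆]⁴−: Summing ligand charges against the −4 overall charge gives an oxidation state of +2 for chromium. Chromium is a group-6 element; Cr(II) is therefore d⁴. Hydroxide is a weak-field ligand for a first-row metal, so the complex is high-spin. The t₂g³e_g¹ (high-spin) configuration has an unevenly filled e_g set; the Jahn–Teller theorem predicts a tetragonal distortion (typically axial elongation) to lift the degeneracy.
[WF₆]²−: Summing ligand charges against the −2 overall charge gives an oxidation state of +4 for tungsten. Tungsten is a group-6 element; W(IV) is therefore d². The d² configuration leaves the e_g set evenly filled (or empty) — no strong Jahn–Teller driving force.

[Cr(OH)₆]⁴−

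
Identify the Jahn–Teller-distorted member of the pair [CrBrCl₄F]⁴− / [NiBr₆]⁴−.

[CrBrCl₄F]⁴−

[CrBrCl₄F]⁴−: Summing ligand charges against the −4 overall charge gives an oxidation state of +2 for chromium. Group 6 minus oxidation state 2 gives a d⁴ configuration. Bromide, chloride, and fluoride are weak-field ligands for a first-row metal, so the complex is high-spin. The t₂g³e_g¹ (high-spin) configuration has an unevenly filled e_g set; the Jahn–Teller theorem predicts a tetragonal distortion (typically axial elongation) to lift the degeneracy.
[NiBr₆]⁴−: Each bromide is −1; balancing the −4 overall charge requires Ni(II). Group 10 minus oxidation state 2 gives a d⁸ configuration. The d⁸ configuration leaves the e_g set evenly filled (or empty) — no strong Jahn–Teller driving force.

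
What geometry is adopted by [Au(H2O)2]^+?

Ligand charges: water is neutral. With an overall charge of +1 the gold centre must be in the +1 oxidation state.
Group 11 minus oxidation state 1 gives a d¹⁰ configuration.
Coordination number: 2.
A d¹⁰ ion with only two ligands adopts a linear arrangement (sp hybridisation; no CFSE preference).

linear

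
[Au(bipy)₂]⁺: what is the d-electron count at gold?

2,2′-bipyridine is neutral; balancing the +1 overall charge requires Au(I).
Group 11 minus oxidation state 1 gives a d¹⁰ configuration.

d10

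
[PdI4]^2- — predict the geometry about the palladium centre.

Each iodide is −1; balancing the −2 overall charge requires Pd(II).
Pd sits in group 10, so the d-electron count is 10 − 2 = 8.
With 4 monodentate ligands the coordination number is 4.
A 4d d⁸ ion has a large crystal-field splitting; square planar leaves the high-energy d_{x²−y²} orbital empty and maximises CFSE.

square planar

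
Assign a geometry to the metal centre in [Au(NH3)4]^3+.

square planar

Ligand charges: ammonia is neutral. With an overall charge of +3 the gold centre must be in the +3 oxidation state.
Group 11 minus oxidation state 3 gives a d⁸ configuration.
With 4 monodentate ligands the coordination number is 4.
A 5d d⁸ ion has a large crystal-field splitting; square planar leaves the high-energy d_{x²−y²} orbital empty and maximises CFSE.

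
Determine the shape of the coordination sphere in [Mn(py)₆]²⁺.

Pyridine is neutral; balancing the +2 overall charge requires Mn(II).
Mn sits in group 7, so the d-electron count is 7 − 2 = 5.
Coordination number: 6.
Six donors around a single metal centre give an octahedral coordination sphere.

octahedral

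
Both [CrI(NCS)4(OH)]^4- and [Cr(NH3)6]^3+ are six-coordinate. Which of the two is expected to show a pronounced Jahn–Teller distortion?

[CrI(NCS)4(OH)]^4-

[CrI(NCS)4(OH)]^4-: Each iodide is −1; each isothiocyanate is −1; each hydroxide is −1; balancing the −4 overall charge requires Cr(II). Chromium is a group-6 element; Cr(II) is therefore d⁴. Hydroxide, iodide, and isothiocyanate are weak-field ligands for a first-row metal, so the complex is high-spin. The t₂g³e_g¹ (high-spin) configuration has an unevenly filled e_g set; the Jahn–Teller theorem predicts a tetragonal distortion (typically axial elongation) to lift the degeneracy.
[Cr(NH3)6]^3+: Ligand charges: ammonia is neutral. With an overall charge of +3 the chromium centre must be in the +3 oxidation state. Cr sits in group 6, so the d-electron count is 6 − 3 = 3. The d³ configuration leaves the e_g set evenly filled (or empty) — no strong Jahn–Teller driving force.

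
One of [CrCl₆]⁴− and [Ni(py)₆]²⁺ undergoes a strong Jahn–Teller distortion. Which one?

[CrCl₆]⁴−

[CrCl₆]⁴−: Each chloride is −1; balancing the −4 overall charge requires Cr(II). Cr sits in group 6, so the d-electron count is 6 − 2 = 4. Chloride is a weak-field ligand for a first-row metal, so the complex is high-spin. The t₂g³e_g¹ (high-spin) configuration has an unevenly filled e_g set; the Jahn–Teller theorem predicts a tetragonal distortion (typically axial elongation) to lift the degeneracy.
[Ni(py)₆]²⁺: Pyridine is neutral; balancing the +2 overall charge requires Ni(II). Group 10 minus oxidation state 2 gives a d⁸ configuration. The d⁸ configuration leaves the e_g set evenly filled (or empty) — no strong Jahn–Teller driving force.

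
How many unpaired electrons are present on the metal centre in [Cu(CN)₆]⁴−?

1

Each cyanide is −1; balancing the −4 overall charge requires Cu(II).
Copper is a group-11 element; Cu(II) is therefore d⁹.
In an octahedral field the d⁹ configuration is t₂g⁶e_g³ (only one arrangement possible), giving 1 unpaired electron.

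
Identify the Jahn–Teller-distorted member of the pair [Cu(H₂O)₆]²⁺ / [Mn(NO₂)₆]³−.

[Cu(H₂O)₆]²⁺: Water is neutral; balancing the +2 overall charge requires Cu(II). Group 11 minus oxidation state 2 gives a d⁹ configuration. The t₂g⁶e_g³ configuration has an unevenly filled e_g set; the Jahn–Teller theorem predicts a tetragonal distortion (typically axial elongation) to lift the degeneracy.
[Mn(NO₂)₆]³−: Summing ligand charges against the −3 overall charge gives an oxidation state of +3 for manganese. Manganese is a group-7 element; Mn(III) is therefore d⁴. Nitro (N-bound nitrite) is a strong-field ligand (high in the spectrochemical series) for a first-row metal, so the complex is low-spin. The d⁴ configuration leaves the e_g set evenly filled (or empty) — no strong Jahn–Teller driving force.

[Cu(H₂O)₆]²⁺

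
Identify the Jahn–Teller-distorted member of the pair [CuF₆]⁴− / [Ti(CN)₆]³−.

[CuF₆]⁴−: Ligand charges: each fluoride is −1. With an overall charge of −4 the copper centre must be in the +2 oxidation state. Group 11 minus oxidation state 2 gives a d⁹ configuration. The t₂g⁶e_g³ configuration has an unevenly filled e_g set; the Jahn–Teller theorem predicts a tetragonal distortion (typically axial elongation) to lift the degeneracy.
[Ti(CN)₆]³−: Ligand charges: each cyanide is −1. With an overall charge of −3 the titanium centre must be in the +3 oxidation state. Group 4 minus oxidation state 3 gives a d¹ configuration. The d¹ configuration leaves the e_g set evenly filled (or empty) — no strong Jahn–Teller driving force.

[CuF₆]⁴−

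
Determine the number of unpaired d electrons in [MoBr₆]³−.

Each bromide is −1; balancing the −3 overall charge requires Mo(III).
Mo sits in group 6, so the d-electron count is 6 − 3 = 3.
In an octahedral field the d³ configuration is t₂g³e_g⁰ (only one arrangement possible), giving 3 unpaired electrons.

3 unpaired electrons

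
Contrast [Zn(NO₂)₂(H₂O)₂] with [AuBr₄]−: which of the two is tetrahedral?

For [Zn(NO₂)₂(H₂O)₂]: Summing ligand charges against the 0 overall charge gives an oxidation state of +2 for zinc. Zinc is a group-12 element; Zn(II) is therefore d¹⁰. A d¹⁰ ion has no crystal-field stabilisation preference between square planar and tetrahedral, so four ligands adopt the sterically favoured tetrahedral geometry. → tetrahedral.
For [AuBr₄]−: Each bromide is −1; balancing the −1 overall charge requires Au(III). Group 11 minus oxidation state 3 gives a d⁸ configuration. A 5d d⁸ ion has a large crystal-field splitting; square planar leaves the high-energy d_{x²−y²} orbital empty and maximises CFSE. → square planar.

[Zn(NO₂)₂(H₂O)₂]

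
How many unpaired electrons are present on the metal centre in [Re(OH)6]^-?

2 unpaired electrons

Each hydroxide is −1; balancing the −1 overall charge requires Re(V).
Re sits in group 7, so the d-electron count is 7 − 5 = 2.
In an octahedral field the d² configuration is t₂g²e_g⁰ (only one arrangement possible), giving 2 unpaired electrons.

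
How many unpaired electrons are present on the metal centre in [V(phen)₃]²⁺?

Ligand charges: 1,10-phenanthroline is neutral. With an overall charge of +2 the vanadium centre must be in the +2 oxidation state.
V sits in group 5, so the d-electron count is 5 − 2 = 3.
Counting donor atoms: 3×1,10-phenanthroline (bidentate) → 6 donors. Coordination number = 6.
In an octahedral field the d³ configuration is t₂g³e_g⁰ (only one arrangement possible), giving 3 unpaired electrons.

3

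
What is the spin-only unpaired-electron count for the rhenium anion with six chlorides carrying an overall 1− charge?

Each chloride is −1; balancing the −1 overall charge requires Re(V).
Rhenium is a group-7 element; Re(V) is therefore d².
In an octahedral field the d² configuration is t₂g²e_g⁰ (only one arrangement possible), giving 2 unpaired electrons.

2 unpaired electrons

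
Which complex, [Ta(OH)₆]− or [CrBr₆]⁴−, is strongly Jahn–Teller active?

[Ta(OH)₆]−: Ligand charges: each hydroxide is −1. With an overall charge of −1 the tantalum centre must be in the +5 oxidation state. Tantalum is a group-5 element; Ta(V) is therefore d⁰. The d⁰ configuration leaves the e_g set evenly filled (or empty) — no strong Jahn–Teller driving force.
[CrBr₆]⁴−: Summing ligand charges against the −4 overall charge gives an oxidation state of +2 for chromium. Cr sits in group 6, so the d-electron count is 6 − 2 = 4. Bromide is a weak-field ligand for a first-row metal, so the complex is high-spin. The t₂g³e_g¹ (high-spin) configuration has an unevenly filled e_g set; the Jahn–Teller theorem predicts a tetragonal distortion (typically axial elongation) to lift the degeneracy.

[CrBr₆]⁴−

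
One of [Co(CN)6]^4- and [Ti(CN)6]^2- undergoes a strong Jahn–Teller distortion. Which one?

[Co(CN)6]^4-

[Co(CN)6]^4-: Each cyanide is −1; balancing the −4 overall charge requires Co(II). Co sits in group 9, so the d-electron count is 9 − 2 = 7. Cyanide is a strong-field ligand (high in the spectrochemical series) for a first-row metal, so the complex is low-spin. The t₂g⁶e_g¹ (low-spin) configuration has an unevenly filled e_g set; the Jahn–Teller theorem predicts a tetragonal distortion (typically axial elongation) to lift the degeneracy.
[Ti(CN)6]^2-: Ligand charges: each cyanide is −1. With an overall charge of −2 the titanium centre must be in the +4 oxidation state. Titanium is a group-4 element; Ti(IV) is therefore d⁰. The d⁰ configuration leaves the e_g set evenly filled (or empty) — no strong Jahn–Teller driving force.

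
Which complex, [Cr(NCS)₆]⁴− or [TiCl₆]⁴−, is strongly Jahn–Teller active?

[Cr(NCS)₆]⁴−: Ligand charges: each isothiocyanate is −1. With an overall charge of −4 the chromium centre must be in the +2 oxidation state. Chromium is a group-6 element; Cr(II) is therefore d⁴. Isothiocyanate is a weak-field ligand for a first-row metal, so the complex is high-spin. The t₂g³e_g¹ (high-spin) configuration has an unevenly filled e_g set; the Jahn–Teller theorem predicts a tetragonal distortion (typically axial elongation) to lift the degeneracy.
[TiCl₆]⁴−: Summing ligand charges against the −4 overall charge gives an oxidation state of +2 for titanium. Titanium is a group-4 element; Ti(II) is therefore d². The d² configuration leaves the e_g set evenly filled (or empty) — no strong Jahn–Teller driving force.

[Cr(NCS)₆]⁴−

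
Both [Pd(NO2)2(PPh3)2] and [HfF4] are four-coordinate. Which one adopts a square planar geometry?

For [Pd(NO2)2(PPh3)2]: Summing ligand charges against the 0 overall charge gives an oxidation state of +2 for palladium. Pd sits in group 10, so the d-electron count is 10 − 2 = 8. A 4d d⁸ ion has a large crystal-field splitting; square planar leaves the high-energy d_{x²−y²} orbital empty and maximises CFSE. → square planar.
For [HfF4]: Summing ligand charges against the 0 overall charge gives an oxidation state of +4 for hafnium. Hf sits in group 4, so the d-electron count is 4 − 4 = 0. A d⁰ ion has no crystal-field stabilisation preference between square planar and tetrahedral, so four ligands adopt the sterically favoured tetrahedral geometry. → tetrahedral.

[Pd(NO2)2(PPh3)2]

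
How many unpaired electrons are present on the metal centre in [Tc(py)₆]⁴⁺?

Pyridine is neutral; balancing the +4 overall charge requires Tc(IV).
Technetium is a group-7 element; Tc(IV) is therefore d³.
In an octahedral field the d³ configuration is t₂g³e_g⁰ (only one arrangement possible), giving 3 unpaired electrons.

3 unpaired electrons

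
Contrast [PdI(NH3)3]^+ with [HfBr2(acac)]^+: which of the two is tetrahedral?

For [PdI(NH3)3]^+: Each iodide is −1; ammonia is neutral; balancing the +1 overall charge requires Pd(II). Pd sits in group 10, so the d-electron count is 10 − 2 = 8. A 4d d⁸ ion has a large crystal-field splitting; square planar leaves the high-energy d_{x²−y²} orbital empty and maximises CFSE. → square planar.
For [HfBr2(acac)]^+: Ligand charges: each bromide is −1; each acetylacetonate is −1. With an overall charge of +1 the hafnium centre must be in the +4 oxidation state. Hf sits in group 4, so the d-electron count is 4 − 4 = 0. A d⁰ ion has no crystal-field stabilisation preference between square planar and tetrahedral, so four ligands adopt the sterically favoured tetrahedral geometry. → tetrahedral.

[HfBr2(acac)]^+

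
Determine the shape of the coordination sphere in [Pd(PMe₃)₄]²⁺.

Trimethylphosphine is neutral; balancing the +2 overall charge requires Pd(II).
Pd sits in group 10, so the d-electron count is 10 − 2 = 8.
With 4 monodentate ligands the coordination number is 4.
A 4d d⁸ ion has a large crystal-field splitting; square planar leaves the high-energy d_{x²−y²} orbital empty and maximises CFSE.

square planar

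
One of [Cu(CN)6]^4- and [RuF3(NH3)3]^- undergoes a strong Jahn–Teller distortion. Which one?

[Cu(CN)6]^4-: Summing ligand charges against the −4 overall charge gives an oxidation state of +2 for copper. Group 11 minus oxidation state 2 gives a d⁹ configuration. The t₂g⁶e_g³ configuration has an unevenly filled e_g set; the Jahn–Teller theorem predicts a tetragonal distortion (typically axial elongation) to lift the degeneracy.
[RuF3(NH3)3]^-: Summing ligand charges against the −1 overall charge gives an oxidation state of +2 for ruthenium. Ru sits in group 8, so the d-electron count is 8 − 2 = 6. A 4d ion has a large Δₒ and is invariably low-spin. The d⁶ configuration leaves the e_g set evenly filled (or empty) — no strong Jahn–Teller driving force.

[Cu(CN)6]^4-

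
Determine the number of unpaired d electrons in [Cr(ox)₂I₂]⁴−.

4

Summing ligand charges against the −4 overall charge gives an oxidation state of +2 for chromium.
Cr sits in group 6, so the d-electron count is 6 − 2 = 4.
Counting donor atoms: 2×oxalate (bidentate) → 4 donors; 2×iodide (monodentate) → 2 donors. Coordination number = 6.
The spin state decides the count: Iodide and oxalate are weak-field ligands for a first-row metal, so the complex is high-spin.
An octahedral high-spin d⁴ ion is t₂g³e_g¹, giving 4 unpaired electrons.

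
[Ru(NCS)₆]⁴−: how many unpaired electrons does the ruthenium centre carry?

Summing ligand charges against the −4 overall charge gives an oxidation state of +2 for ruthenium.
Ru sits in group 8, so the d-electron count is 8 − 2 = 6.
The spin state decides the count: a 4d ion has a large Δₒ and is invariably low-spin.
An octahedral low-spin d⁶ ion is t₂g⁶e_g⁰, giving 0 unpaired electrons.

0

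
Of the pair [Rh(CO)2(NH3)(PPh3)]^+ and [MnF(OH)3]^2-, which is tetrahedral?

[MnF(OH)3]^2-

For [Rh(CO)2(NH3)(PPh3)]^+: Summing ligand charges against the +1 overall charge gives an oxidation state of +1 for rhodium. Rhodium is a group-9 element; Rh(I) is therefore d⁸. A 4d d⁸ ion has a large crystal-field splitting; square planar leaves the high-energy d_{x²−y²} orbital empty and maximises CFSE. → square planar.
For [MnF(OH)3]^2-: Summing ligand charges against the −2 overall charge gives an oxidation state of +2 for manganese. Group 7 minus oxidation state 2 gives a d⁵ configuration. A high-spin d⁵ ion has zero CFSE in either geometry, so four ligands adopt the sterically favoured tetrahedral geometry. → tetrahedral.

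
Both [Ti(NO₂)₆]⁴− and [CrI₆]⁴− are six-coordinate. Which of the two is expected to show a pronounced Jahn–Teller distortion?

[CrI₆]⁴−

[Ti(NO₂)₆]⁴−: Each nitro (N-bound nitrite) is −1; balancing the −4 overall charge requires Ti(II). Ti sits in group 4, so the d-electron count is 4 − 2 = 2. The d² configuration leaves the e_g set evenly filled (or empty) — no strong Jahn–Teller driving force.
[CrI₆]⁴−: Ligand charges: each iodide is −1. With an overall charge of −4 the chromium centre must be in the +2 oxidation state. Chromium is a group-6 element; Cr(II) is therefore d⁴. Iodide is a weak-field ligand for a first-row metal, so the complex is high-spin. The t₂g³e_g¹ (high-spin) configuration has an unevenly filled e_g set; the Jahn–Teller theorem predicts a tetragonal distortion (typically axial elongation) to lift the degeneracy.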